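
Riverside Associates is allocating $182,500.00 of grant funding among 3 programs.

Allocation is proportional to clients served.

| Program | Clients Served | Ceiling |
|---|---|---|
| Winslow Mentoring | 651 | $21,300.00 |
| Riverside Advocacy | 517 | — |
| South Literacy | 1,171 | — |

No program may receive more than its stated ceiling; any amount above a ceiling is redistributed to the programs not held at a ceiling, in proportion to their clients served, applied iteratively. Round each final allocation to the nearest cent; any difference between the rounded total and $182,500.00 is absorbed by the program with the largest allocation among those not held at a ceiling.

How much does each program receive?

Winslow Mentoring: $21,300.00; Riverside Advocacy: $49,372.27; South Literacy: $111,827.73

Clients served total: 2,339.
Pro-rata shares before constraints: Winslow Mentoring 50,794.1428; Riverside Advocacy 40,338.8200; South Literacy 91,367.0372.
Held at cap: Winslow Mentoring ($21,300.00); residual $161,200.00 reallocated over remaining clients served 1,688.
Shares after redistribution: Riverside Advocacy 49,372.2749 → $49,372.27; South Literacy 111,827.7251 → $111,827.73.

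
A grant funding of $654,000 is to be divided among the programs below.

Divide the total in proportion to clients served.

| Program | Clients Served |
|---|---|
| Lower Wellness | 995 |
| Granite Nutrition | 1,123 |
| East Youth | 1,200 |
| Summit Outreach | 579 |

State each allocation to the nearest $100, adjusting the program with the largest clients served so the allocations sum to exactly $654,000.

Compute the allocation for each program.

Total clients served = 3,897.
Unrounded shares: Lower Wellness 995/3,897 × $654,000 = 166,982.29; Granite Nutrition 1,123/3,897 × $654,000 = 188,463.43; East Youth 1,200/3,897 × $654,000 = 201,385.68; Summit Outreach 579/3,897 × $654,000 = 97,168.59.
At nearest $100: Lower Wellness $167,000; Granite Nutrition $188,500; East Youth $201,400; Summit Outreach $97,200. Sum = $654,100.
Difference $654,000 − $654,100 = −$100 applied to largest clients served (East Youth): East Youth becomes $201,300.

Lower Wellness: $167,000 · Granite Nutrition: $188,500 · East Youth: $201,300 · Summit Outreach: $97,200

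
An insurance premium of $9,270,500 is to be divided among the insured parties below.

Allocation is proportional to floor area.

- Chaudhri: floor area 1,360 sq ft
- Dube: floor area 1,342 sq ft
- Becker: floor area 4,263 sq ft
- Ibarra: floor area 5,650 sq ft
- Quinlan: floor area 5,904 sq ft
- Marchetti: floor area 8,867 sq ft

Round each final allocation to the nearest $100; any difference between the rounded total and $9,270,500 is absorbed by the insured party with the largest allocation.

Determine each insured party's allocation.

Chaudhri: $460,400 | Dube: $454,300 | Becker: $1,443,100 | Ibarra: $1,912,600 | Quinlan: $1,998,600 | Marchetti: $3,001,500

Combined floor area = 27,386.
Proportional shares: Chaudhri 1,360/27,386 × $9,270,500 = 460,376.83; Dube 1,342/27,386 × $9,270,500 = 454,283.61; Becker 4,263/27,386 × $9,270,500 = 1,443,078.27; Ibarra 5,650/27,386 × $9,270,500 = 1,912,594.94; Quinlan 5,904/27,386 × $9,270,500 = 1,998,577.08; Marchetti 8,867/27,386 × $9,270,500 = 3,001,589.26.
At nearest $100: Chaudhri $460,400; Dube $454,300; Becker $1,443,100; Ibarra $1,912,600; Quinlan $1,998,600; Marchetti $3,001,600. Sum = $9,270,600.
Difference $9,270,500 − $9,270,600 = −$100 applied to largest allocation (Marchetti): Marchetti becomes $3,001,500.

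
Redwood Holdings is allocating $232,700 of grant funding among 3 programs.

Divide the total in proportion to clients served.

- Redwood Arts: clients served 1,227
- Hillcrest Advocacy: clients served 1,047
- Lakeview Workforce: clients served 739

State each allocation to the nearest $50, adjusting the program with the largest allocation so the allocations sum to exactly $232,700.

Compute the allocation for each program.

Redwood Arts: $94,800; Hillcrest Advocacy: $80,850; Lakeview Workforce: $57,050

Sum of clients served: 3,013.
Unrounded shares: Redwood Arts 1,227/3,013 × $232,700 = 94,763.66; Hillcrest Advocacy 1,047/3,013 × $232,700 = 80,861.90; Lakeview Workforce 739/3,013 × $232,700 = 57,074.44.
At nearest $50: Redwood Arts $94,750; Hillcrest Advocacy $80,850; Lakeview Workforce $57,050. Sum = $232,650.
Difference $232,700 − $232,650 = +$50 applied to largest allocation (Redwood Arts): Redwood Arts becomes $94,800.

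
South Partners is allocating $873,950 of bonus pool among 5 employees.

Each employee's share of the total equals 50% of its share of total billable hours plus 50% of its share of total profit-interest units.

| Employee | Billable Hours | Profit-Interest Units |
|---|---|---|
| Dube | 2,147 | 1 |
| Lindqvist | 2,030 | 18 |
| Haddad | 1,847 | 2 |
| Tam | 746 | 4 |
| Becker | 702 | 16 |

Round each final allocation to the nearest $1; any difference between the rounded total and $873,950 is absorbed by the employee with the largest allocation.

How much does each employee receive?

Dube: $136,218 | Lindqvist: $310,561 | Haddad: $129,331 | Tam: $86,259 | Becker: $211,581

Totals — billable hours 7,472, profit-interest units 41.
Combined weights (50% billable hours + 50% profit-interest units): Dube 0.1559; Lindqvist 0.3554; Haddad 0.1480; Tam 0.0987; Becker 0.2421.
Unrounded shares: Dube 136,218.06; Lindqvist 310,560.46; Haddad 129,331.49; Tam 86,259.03; Becker 211,580.96.
After rounding ($1): Dube $136,218; Lindqvist $310,560; Haddad $129,331; Tam $86,259; Becker $211,581. Sum = $873,949.
Difference $873,950 − $873,949 = +$1 applied to largest allocation (Lindqvist): Lindqvist becomes $310,561.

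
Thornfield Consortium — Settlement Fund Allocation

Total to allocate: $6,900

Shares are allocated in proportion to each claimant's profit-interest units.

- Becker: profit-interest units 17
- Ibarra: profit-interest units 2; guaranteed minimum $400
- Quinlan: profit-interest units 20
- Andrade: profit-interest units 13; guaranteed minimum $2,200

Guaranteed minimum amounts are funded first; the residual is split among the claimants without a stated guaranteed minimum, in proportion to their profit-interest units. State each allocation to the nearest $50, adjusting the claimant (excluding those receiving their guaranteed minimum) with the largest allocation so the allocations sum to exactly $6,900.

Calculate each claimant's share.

Guaranteed amounts: Ibarra $400; Andrade $2,200. Balance $4,300.
Balance split over remaining profit-interest units 37: Becker 1,975.68 → $2,000; Quinlan 2,324.32 → $2,300.

Becker: $2,000 · Ibarra: $400 · Quinlan: $2,300 · Andrade: $2,200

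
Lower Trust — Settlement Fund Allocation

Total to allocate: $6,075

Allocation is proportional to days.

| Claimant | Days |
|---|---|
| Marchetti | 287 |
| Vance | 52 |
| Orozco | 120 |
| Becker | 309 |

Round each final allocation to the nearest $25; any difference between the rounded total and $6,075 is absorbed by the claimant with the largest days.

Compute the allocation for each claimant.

Marchetti: $2,275; Vance: $400; Orozco: $950; Becker: $2,450

Total days = 287 + 52 + 120 + 309 = 768.
Pro-rata amounts: Marchetti 2,270.21; Vance 411.33; Orozco 949.22; Becker 2,444.24.
After rounding ($25): Marchetti $2,275; Vance $400; Orozco $950; Becker $2,450. Sum = $6,075.
Rounded total matches; no reconciliation needed.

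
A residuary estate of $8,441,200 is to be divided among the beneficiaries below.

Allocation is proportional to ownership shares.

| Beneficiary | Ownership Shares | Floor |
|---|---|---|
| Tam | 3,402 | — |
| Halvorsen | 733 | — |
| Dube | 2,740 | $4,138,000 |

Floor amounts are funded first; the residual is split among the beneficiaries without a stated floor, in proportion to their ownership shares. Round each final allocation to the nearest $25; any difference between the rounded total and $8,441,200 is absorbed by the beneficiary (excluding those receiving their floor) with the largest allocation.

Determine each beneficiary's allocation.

Minimums first: Dube $4,138,000. Residual $4,303,200.
Residual split over remaining ownership shares 4,135: Tam 3,540,383.65 → $3,540,375; Halvorsen 762,816.35 → $762,825.

Tam: $3,540,375 | Halvorsen: $762,825 | Dube: $4,138,000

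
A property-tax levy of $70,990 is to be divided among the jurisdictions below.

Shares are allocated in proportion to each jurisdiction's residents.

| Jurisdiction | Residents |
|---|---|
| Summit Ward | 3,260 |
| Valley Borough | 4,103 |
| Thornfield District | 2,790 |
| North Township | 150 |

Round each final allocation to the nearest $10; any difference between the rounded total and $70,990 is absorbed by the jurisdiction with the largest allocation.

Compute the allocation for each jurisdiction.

Summit Ward: $22,460; Valley Borough: $28,280; Thornfield District: $19,220; North Township: $1,030

Sum of residents: 10,303.
Proportional shares: Summit Ward 3,260/10,303 × $70,990 = 22,462.14; Valley Borough 4,103/10,303 × $70,990 = 28,270.60; Thornfield District 2,790/10,303 × $70,990 = 19,223.73; North Township 150/10,303 × $70,990 = 1,033.53.
At nearest $10: Summit Ward $22,460; Valley Borough $28,270; Thornfield District $19,220; North Township $1,030. Sum = $70,980.
Difference $70,990 − $70,980 = +$10 applied to largest allocation (Valley Borough): Valley Borough becomes $28,280.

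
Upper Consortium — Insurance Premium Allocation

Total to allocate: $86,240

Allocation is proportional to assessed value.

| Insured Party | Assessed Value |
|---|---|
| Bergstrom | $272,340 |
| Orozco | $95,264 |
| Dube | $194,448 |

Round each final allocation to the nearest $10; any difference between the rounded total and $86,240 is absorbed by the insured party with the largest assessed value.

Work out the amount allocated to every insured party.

Bergstrom: $41,780 · Orozco: $14,620 · Dube: $29,840

Assessed value total: 272,340 + 95,264 + 194,448 = 562,052.
Raw shares: Bergstrom 41,787.24; Orozco 14,617.09; Dube 29,835.67.
After rounding ($10): Bergstrom $41,790; Orozco $14,620; Dube $29,840. Sum = $86,250.
Difference $86,240 − $86,250 = −$10 applied to largest assessed value (Bergstrom): Bergstrom becomes $41,780.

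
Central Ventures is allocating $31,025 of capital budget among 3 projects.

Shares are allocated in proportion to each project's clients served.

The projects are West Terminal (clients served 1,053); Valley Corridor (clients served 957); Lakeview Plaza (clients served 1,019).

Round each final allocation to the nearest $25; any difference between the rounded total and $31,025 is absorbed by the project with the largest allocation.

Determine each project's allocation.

West Terminal: $10,800; Valley Corridor: $9,800; Lakeview Plaza: $10,425

Clients served total: 3,029.
Unrounded shares: West Terminal 1,053/3,029 × $31,025 = 10,785.52; Valley Corridor 957/3,029 × $31,025 = 9,802.22; Lakeview Plaza 1,019/3,029 × $31,025 = 10,437.26.
At nearest $25: West Terminal $10,775; Valley Corridor $9,800; Lakeview Plaza $10,425. Sum = $31,000.
Difference $31,025 − $31,000 = +$25 applied to largest allocation (West Terminal): West Terminal becomes $10,800.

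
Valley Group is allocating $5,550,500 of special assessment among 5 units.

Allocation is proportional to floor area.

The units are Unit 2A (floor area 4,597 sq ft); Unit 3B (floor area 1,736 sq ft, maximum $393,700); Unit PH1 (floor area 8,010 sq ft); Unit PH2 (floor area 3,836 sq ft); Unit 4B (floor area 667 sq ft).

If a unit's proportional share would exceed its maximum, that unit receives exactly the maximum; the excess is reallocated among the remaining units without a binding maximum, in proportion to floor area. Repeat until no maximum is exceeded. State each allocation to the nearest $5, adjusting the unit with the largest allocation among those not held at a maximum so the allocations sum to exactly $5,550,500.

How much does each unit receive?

Sum of floor area: 18,846.
Pro-rata shares before constraints: Unit 2A 1,353,902.61; Unit 3B 511,284.52; Unit PH1 2,359,095.03; Unit PH2 1,129,773.85; Unit 4B 196,443.99.
Held at cap: Unit 3B ($393,700); balance $5,156,800 reallocated over remaining floor area 17,110.
Remaining shares: Unit 2A 1,385,494.42 → $1,385,495; Unit PH1 2,414,141.91 → $2,414,140; Unit PH2 1,156,135.87 → $1,156,135; Unit 4B 201,027.80 → $201,030.

Unit 2A: $1,385,495; Unit 3B: $393,700; Unit PH1: $2,414,140; Unit PH2: $1,156,135; Unit 4B: $201,030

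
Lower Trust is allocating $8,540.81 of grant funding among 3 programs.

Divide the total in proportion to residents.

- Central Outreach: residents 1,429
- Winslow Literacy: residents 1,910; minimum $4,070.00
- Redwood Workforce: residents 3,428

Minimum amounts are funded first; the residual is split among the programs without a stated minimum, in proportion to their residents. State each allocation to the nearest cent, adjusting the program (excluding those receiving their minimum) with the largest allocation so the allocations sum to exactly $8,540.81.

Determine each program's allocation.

Central Outreach: $1,315.38 | Winslow Literacy: $4,070.00 | Redwood Workforce: $3,155.43

Guaranteed amounts: Winslow Literacy $4,070.00. Balance $4,470.81.
Balance split over remaining residents 4,857: Central Outreach 1,315.3773 → $1,315.38; Redwood Workforce 3,155.4327 → $3,155.43.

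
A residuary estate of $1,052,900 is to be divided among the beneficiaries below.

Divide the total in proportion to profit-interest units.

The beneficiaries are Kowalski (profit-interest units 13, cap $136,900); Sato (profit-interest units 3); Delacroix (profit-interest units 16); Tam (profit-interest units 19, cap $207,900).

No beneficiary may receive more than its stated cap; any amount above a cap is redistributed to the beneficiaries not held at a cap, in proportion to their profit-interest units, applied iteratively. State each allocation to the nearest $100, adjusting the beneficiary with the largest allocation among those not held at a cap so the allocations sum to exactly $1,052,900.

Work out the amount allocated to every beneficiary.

Combined profit-interest units = 51.
Proportional shares (ignoring caps): Kowalski 268,386.27; Sato 61,935.29; Delacroix 330,321.57; Tam 392,256.86.
Cap binds for Kowalski ($136,900), Tam ($207,900); residual $708,100 reallocated over remaining profit-interest units 19.
Redistributed shares: Sato 111,805.26 → $111,800; Delacroix 596,294.74 → $596,300.

Kowalski: $136,900 · Sato: $111,800 · Delacroix: $596,300 · Tam: $207,900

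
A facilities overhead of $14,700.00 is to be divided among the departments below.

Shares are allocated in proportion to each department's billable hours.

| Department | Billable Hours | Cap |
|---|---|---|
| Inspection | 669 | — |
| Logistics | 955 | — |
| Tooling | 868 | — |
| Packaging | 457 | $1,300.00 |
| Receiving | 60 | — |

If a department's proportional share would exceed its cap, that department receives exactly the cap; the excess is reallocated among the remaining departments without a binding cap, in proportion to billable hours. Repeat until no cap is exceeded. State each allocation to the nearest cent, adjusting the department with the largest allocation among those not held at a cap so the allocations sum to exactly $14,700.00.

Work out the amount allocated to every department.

Inspection: $3,512.77 | Logistics: $5,014.50 | Tooling: $4,557.68 | Packaging: $1,300.00 | Receiving: $315.05

Combined billable hours = 3,009.
Unconstrained shares: Inspection 3,268.2951; Logistics 4,665.5035; Tooling 4,240.4786; Packaging 2,232.6022; Receiving 293.1206.
Capped: Packaging ($1,300.00); remaining pool $13,400.00 reallocated over remaining billable hours 2,552.
Remaining shares: Inspection 3,512.7743 → $3,512.77; Logistics 5,014.4984 → $5,014.50; Tooling 4,557.6803 → $4,557.68; Receiving 315.0470 → $315.05.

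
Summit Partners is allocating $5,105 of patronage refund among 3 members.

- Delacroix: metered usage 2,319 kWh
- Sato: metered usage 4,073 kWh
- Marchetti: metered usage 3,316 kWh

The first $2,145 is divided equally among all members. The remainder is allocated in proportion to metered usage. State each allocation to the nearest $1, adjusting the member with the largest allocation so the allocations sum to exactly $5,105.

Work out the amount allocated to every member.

$2,145 shared equally gives $715 per member.
Remainder $2,960 by metered usage (total 9,708): Delacroix 707.07 → $707; Sato 1,241.87 → $1,242; Marchetti 1,011.06 → $1,011.
Totals: Delacroix $715 + $707 = $1,422; Sato $715 + $1,242 = $1,957; Marchetti $715 + $1,011 = $1,726.

Delacroix: $1,422 | Sato: $1,957 | Marchetti: $1,726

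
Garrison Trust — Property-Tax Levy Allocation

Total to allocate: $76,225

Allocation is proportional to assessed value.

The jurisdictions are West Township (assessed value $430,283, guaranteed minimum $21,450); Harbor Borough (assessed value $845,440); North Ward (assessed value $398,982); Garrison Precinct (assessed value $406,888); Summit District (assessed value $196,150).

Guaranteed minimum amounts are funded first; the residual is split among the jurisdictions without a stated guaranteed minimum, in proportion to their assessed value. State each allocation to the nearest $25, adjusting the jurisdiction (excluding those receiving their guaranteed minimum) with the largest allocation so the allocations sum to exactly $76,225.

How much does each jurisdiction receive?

Minimums first: West Township $21,450. Residual $54,775.
Residual split over remaining assessed value 1,847,460: Harbor Borough 25,066.29 → $25,075; North Ward 11,829.34 → $11,825; Garrison Precinct 12,063.75 → $12,075; Summit District 5,815.62 → $5,825.
Rounding difference −$25 applied to Harbor Borough → $25,050.

West Township: $21,450 · Harbor Borough: $25,050 · North Ward: $11,825 · Garrison Precinct: $12,075 · Summit District: $5,825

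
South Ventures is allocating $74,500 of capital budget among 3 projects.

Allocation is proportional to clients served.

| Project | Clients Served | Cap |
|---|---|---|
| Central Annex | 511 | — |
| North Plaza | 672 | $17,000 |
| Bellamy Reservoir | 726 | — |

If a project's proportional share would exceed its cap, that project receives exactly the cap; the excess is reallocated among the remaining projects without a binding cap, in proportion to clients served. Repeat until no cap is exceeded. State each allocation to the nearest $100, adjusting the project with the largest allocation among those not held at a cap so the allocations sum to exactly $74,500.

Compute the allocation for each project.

Central Annex: $23,800 | North Plaza: $17,000 | Bellamy Reservoir: $33,700

Total clients served = 1,909.
Proportional shares (ignoring caps): Central Annex 19,942.12; North Plaza 26,225.25; Bellamy Reservoir 28,332.63.
Cap binds for North Plaza ($17,000); balance $57,500 reallocated over remaining clients served 1,237.
Shares after redistribution: Central Annex 23,753.03 → $23,800; Bellamy Reservoir 33,746.97 → $33,700.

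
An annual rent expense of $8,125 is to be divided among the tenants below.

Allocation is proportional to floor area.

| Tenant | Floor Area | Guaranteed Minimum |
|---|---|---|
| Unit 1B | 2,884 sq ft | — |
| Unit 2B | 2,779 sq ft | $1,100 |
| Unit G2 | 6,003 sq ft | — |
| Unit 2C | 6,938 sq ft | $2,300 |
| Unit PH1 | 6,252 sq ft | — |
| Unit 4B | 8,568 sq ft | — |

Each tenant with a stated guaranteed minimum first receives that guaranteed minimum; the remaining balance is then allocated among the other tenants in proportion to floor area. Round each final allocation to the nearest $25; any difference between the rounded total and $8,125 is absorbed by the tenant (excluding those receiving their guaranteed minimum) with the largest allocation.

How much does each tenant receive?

Unit 1B: $575 | Unit 2B: $1,100 | Unit G2: $1,200 | Unit 2C: $2,300 | Unit PH1: $1,250 | Unit 4B: $1,700

Guaranteed amounts: Unit 2B $1,100; Unit 2C $2,300. Balance $4,725.
Balance split over remaining floor area 23,707: Unit 1B 574.80 → $575; Unit G2 1,196.45 → $1,200; Unit PH1 1,246.07 → $1,250; Unit 4B 1,707.67 → $1,700.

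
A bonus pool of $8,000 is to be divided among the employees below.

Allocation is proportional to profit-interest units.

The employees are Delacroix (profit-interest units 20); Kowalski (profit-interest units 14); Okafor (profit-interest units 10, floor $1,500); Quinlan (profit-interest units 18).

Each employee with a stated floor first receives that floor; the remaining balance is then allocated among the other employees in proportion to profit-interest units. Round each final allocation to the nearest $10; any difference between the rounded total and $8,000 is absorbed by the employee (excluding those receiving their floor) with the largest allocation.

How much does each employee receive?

Delacroix: $2,500 | Kowalski: $1,750 | Okafor: $1,500 | Quinlan: $2,250

Minimums first: Okafor $1,500. Residual $6,500.
Residual split over remaining profit-interest units 52: Delacroix 2,500.00 → $2,500; Kowalski 1,750.00 → $1,750; Quinlan 2,250.00 → $2,250.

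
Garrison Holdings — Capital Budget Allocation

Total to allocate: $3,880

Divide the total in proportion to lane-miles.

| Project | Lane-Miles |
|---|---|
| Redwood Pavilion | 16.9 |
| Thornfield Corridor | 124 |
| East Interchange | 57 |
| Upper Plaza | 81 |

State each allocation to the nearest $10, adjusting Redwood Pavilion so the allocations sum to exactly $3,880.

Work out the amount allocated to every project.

Total lane-miles = 278.9.
Pro-rata amounts: Redwood Pavilion 16.9/278.9 × $3,880 = 235.11; Thornfield Corridor 124/278.9 × $3,880 = 1,725.06; East Interchange 57/278.9 × $3,880 = 792.97; Upper Plaza 81/278.9 × $3,880 = 1,126.86.
After rounding ($10): Redwood Pavilion $240; Thornfield Corridor $1,730; East Interchange $790; Upper Plaza $1,130. Sum = $3,890.
Difference $3,880 − $3,890 = −$10 applied to Redwood Pavilion: Redwood Pavilion becomes $230.

Redwood Pavilion: $230 · Thornfield Corridor: $1,730 · East Interchange: $790 · Upper Plaza: $1,130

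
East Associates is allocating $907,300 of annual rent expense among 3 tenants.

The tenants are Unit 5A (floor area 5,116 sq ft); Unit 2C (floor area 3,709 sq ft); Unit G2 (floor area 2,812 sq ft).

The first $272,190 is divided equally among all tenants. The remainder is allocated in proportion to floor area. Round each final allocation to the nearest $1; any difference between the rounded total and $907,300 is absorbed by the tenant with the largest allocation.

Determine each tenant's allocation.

First tranche $272,190 split equally: $90,730 each.
Remainder $635,110 by floor area (total 11,637): Unit 5A 279,214.81 → $279,215; Unit 2C 202,425.28 → $202,425; Unit G2 153,469.91 → $153,470.
Totals: Unit 5A $90,730 + $279,215 = $369,945; Unit 2C $90,730 + $202,425 = $293,155; Unit G2 $90,730 + $153,470 = $244,200.

Unit 5A: $369,945 · Unit 2C: $293,155 · Unit G2: $244,200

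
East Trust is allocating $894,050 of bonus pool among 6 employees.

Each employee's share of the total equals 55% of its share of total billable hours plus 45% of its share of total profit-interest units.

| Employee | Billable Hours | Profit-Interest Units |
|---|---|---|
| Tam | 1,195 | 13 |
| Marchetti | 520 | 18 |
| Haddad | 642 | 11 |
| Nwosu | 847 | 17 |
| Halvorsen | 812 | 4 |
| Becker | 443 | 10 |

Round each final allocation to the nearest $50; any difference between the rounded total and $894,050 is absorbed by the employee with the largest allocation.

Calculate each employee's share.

Totals — billable hours 4,459, profit-interest units 73.
Combined weights (55% billable hours + 45% profit-interest units): Tam 0.2275; Marchetti 0.1751; Haddad 0.1470; Nwosu 0.2093; Halvorsen 0.1248; Becker 0.1163.
Pro-rata amounts: Tam 203,428.12; Marchetti 156,547.12; Haddad 131,422.11; Nwosu 187,096.61; Halvorsen 111,590.42; Becker 103,965.62.
At nearest $50: Tam $203,450; Marchetti $156,550; Haddad $131,400; Nwosu $187,100; Halvorsen $111,600; Becker $103,950. Sum = $894,050.
Sum already equals the total — no adjustment.

Tam: $203,450; Marchetti: $156,550; Haddad: $131,400; Nwosu: $187,100; Halvorsen: $111,600; Becker: $103,950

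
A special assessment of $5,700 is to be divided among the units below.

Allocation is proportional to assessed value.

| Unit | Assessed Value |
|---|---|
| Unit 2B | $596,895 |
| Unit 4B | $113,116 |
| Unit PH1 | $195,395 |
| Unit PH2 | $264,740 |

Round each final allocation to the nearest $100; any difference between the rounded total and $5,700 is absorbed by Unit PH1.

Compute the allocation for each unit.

Combined assessed value = 1,170,146.
Pro-rata amounts: Unit 2B 596,895/1,170,146 × $5,700 = 2,907.59; Unit 4B 113,116/1,170,146 × $5,700 = 551.01; Unit PH1 195,395/1,170,146 × $5,700 = 951.81; Unit PH2 264,740/1,170,146 × $5,700 = 1,289.60.
Rounded to nearest $100: Unit 2B $2,900; Unit 4B $600; Unit PH1 $1,000; Unit PH2 $1,300. Sum = $5,800.
Difference $5,700 − $5,800 = −$100 applied to Unit PH1: Unit PH1 becomes $900.

Unit 2B: $2,900; Unit 4B: $600; Unit PH1: $900; Unit PH2: $1,300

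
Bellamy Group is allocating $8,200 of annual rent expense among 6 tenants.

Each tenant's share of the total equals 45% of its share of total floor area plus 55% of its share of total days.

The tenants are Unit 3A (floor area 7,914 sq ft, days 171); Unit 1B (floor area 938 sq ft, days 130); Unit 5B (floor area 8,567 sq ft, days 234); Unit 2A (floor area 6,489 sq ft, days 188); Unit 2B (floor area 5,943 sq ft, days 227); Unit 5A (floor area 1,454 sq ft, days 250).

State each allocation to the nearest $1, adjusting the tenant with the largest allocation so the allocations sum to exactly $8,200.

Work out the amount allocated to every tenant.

Totals — floor area 31,305, days 1,200.
Composite weights (45% floor area + 55% days): Unit 3A 0.1921; Unit 1B 0.0731; Unit 5B 0.2304; Unit 2A 0.1794; Unit 2B 0.1895; Unit 5A 0.1355.
Raw shares: Unit 3A 1,575.52; Unit 1B 599.15; Unit 5B 1,889.26; Unit 2A 1,471.44; Unit 2B 1,553.66; Unit 5A 1,110.97.
At nearest $1: Unit 3A $1,576; Unit 1B $599; Unit 5B $1,889; Unit 2A $1,471; Unit 2B $1,554; Unit 5A $1,111. Sum = $8,200.
No rounding difference to absorb.

Unit 3A: $1,576 | Unit 1B: $599 | Unit 5B: $1,889 | Unit 2A: $1,471 | Unit 2B: $1,554 | Unit 5A: $1,111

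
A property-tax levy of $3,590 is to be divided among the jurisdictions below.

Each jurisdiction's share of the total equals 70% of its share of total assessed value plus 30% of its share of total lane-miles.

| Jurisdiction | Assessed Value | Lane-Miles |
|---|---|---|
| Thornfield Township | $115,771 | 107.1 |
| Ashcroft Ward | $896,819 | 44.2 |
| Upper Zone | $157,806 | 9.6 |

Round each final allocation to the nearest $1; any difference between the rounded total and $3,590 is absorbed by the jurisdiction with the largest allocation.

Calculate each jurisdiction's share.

Thornfield Township: $965 | Ashcroft Ward: $2,222 | Upper Zone: $403

Totals — assessed value 1,170,396, lane-miles 160.9.
Combined weights (70% assessed value + 30% lane-miles): Thornfield Township 0.2689; Ashcroft Ward 0.6188; Upper Zone 0.1123.
Unrounded shares: Thornfield Township 965.46; Ashcroft Ward 2,221.45; Upper Zone 403.09.
At nearest $1: Thornfield Township $965; Ashcroft Ward $2,221; Upper Zone $403. Sum = $3,589.
Difference $3,590 − $3,589 = +$1 applied to largest allocation (Ashcroft Ward): Ashcroft Ward becomes $2,222.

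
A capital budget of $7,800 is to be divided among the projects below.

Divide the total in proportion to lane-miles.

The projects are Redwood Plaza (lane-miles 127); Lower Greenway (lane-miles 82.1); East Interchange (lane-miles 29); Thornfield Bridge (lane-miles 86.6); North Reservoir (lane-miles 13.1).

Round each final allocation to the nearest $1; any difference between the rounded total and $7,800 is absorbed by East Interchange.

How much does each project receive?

Sum of lane-miles: 337.8.
Unrounded shares: Redwood Plaza 127/337.8 × $7,800 = 2,932.504; Lower Greenway 82.1/337.8 × $7,800 = 1,895.74; East Interchange 29/337.8 × $7,800 = 669.63; Thornfield Bridge 86.6/337.8 × $7,800 = 1,999.64; North Reservoir 13.1/337.8 × $7,800 = 302.49.
At nearest $1: Redwood Plaza $2,933; Lower Greenway $1,896; East Interchange $670; Thornfield Bridge $2,000; North Reservoir $302. Sum = $7,801.
Difference $7,800 − $7,801 = −$1 applied to East Interchange: East Interchange becomes $669.

Redwood Plaza: $2,933; Lower Greenway: $1,896; East Interchange: $669; Thornfield Bridge: $2,000; North Reservoir: $302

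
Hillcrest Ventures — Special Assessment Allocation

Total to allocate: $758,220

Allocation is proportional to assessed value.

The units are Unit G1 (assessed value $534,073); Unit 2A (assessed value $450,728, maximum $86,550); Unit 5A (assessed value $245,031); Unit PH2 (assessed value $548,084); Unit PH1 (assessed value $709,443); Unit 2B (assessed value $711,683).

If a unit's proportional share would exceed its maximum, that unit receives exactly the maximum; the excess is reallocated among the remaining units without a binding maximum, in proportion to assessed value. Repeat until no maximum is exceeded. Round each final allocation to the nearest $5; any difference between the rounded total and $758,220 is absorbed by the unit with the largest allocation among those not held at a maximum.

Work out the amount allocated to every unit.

Unit G1: $130,525 · Unit 2A: $86,550 · Unit 5A: $59,885 · Unit PH2: $133,950 · Unit PH1: $173,385 · Unit 2B: $173,925

Total assessed value = 3,199,042.
Proportional shares (ignoring caps): Unit G1 126,583.16; Unit 2A 106,829.16; Unit 5A 58,075.95; Unit PH2 129,903.97; Unit PH1 168,148.42; Unit 2B 168,679.34.
Cap binds for Unit 2A ($86,550); balance $671,670 reallocated over remaining assessed value 2,748,314.
Remaining shares: Unit G1 130,523.95 → $130,525; Unit 5A 59,883.98 → $59,885; Unit PH2 133,948.15 → $133,950; Unit PH1 173,383.24 → $173,385; Unit 2B 173,930.68 → $173,930.
Rounding difference −$5 applied to Unit 2B → $173,925.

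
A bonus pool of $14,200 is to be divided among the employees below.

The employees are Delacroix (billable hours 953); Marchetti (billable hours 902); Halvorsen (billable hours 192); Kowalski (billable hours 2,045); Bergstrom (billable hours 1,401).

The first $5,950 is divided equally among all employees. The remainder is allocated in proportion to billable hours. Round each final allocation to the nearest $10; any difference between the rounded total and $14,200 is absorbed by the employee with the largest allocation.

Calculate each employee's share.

Delacroix: $2,620 | Marchetti: $2,540 | Halvorsen: $1,480 | Kowalski: $4,270 | Bergstrom: $3,290

Equal tier: $5,950 ÷ 5 = $1,190 apiece.
Remainder $8,250 by billable hours (total 5,493): Delacroix 1,431.32 → $1,430; Marchetti 1,354.72 → $1,350; Halvorsen 288.37 → $290; Kowalski 3,071.41 → $3,070; Bergstrom 2,104.18 → $2,100.
Rounding difference +$10 on remainder applied to Kowalski.
Totals: Delacroix $1,190 + $1,430 = $2,620; Marchetti $1,190 + $1,350 = $2,540; Halvorsen $1,190 + $290 = $1,480; Kowalski $1,190 + $3,080 = $4,270; Bergstrom $1,190 + $2,100 = $3,290.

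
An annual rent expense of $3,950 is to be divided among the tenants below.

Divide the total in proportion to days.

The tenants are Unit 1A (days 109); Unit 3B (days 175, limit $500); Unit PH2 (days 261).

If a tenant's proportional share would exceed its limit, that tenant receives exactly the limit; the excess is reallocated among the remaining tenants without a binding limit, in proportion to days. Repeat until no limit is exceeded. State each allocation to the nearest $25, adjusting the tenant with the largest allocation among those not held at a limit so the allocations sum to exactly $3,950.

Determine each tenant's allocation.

Unit 1A: $1,025 | Unit 3B: $500 | Unit PH2: $2,425

Sum of days: 545.
Unconstrained shares: Unit 1A 790.00; Unit 3B 1,268.35; Unit PH2 1,891.65.
Capped: Unit 3B ($500); balance $3,450 reallocated over remaining days 370.
Remaining shares: Unit 1A 1,016.35 → $1,025; Unit PH2 2,433.65 → $2,425.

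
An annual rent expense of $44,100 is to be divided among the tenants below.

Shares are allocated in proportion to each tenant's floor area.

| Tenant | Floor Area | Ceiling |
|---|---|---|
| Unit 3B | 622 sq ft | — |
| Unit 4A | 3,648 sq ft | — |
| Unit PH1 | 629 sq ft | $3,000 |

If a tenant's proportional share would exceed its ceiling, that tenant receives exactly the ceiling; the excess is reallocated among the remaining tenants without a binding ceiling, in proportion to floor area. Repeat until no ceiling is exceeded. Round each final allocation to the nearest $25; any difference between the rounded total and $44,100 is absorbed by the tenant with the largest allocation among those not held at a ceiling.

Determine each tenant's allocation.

Unit 3B: $5,975; Unit 4A: $35,125; Unit PH1: $3,000

Combined floor area = 4,899.
Pro-rata shares before constraints: Unit 3B 5,599.14; Unit 4A 32,838.70; Unit PH1 5,662.16.
Cap binds for Unit PH1 ($3,000); balance $41,100 reallocated over remaining floor area 4,270.
Remaining shares: Unit 3B 5,986.93 → $5,975; Unit 4A 35,113.07 → $35,125.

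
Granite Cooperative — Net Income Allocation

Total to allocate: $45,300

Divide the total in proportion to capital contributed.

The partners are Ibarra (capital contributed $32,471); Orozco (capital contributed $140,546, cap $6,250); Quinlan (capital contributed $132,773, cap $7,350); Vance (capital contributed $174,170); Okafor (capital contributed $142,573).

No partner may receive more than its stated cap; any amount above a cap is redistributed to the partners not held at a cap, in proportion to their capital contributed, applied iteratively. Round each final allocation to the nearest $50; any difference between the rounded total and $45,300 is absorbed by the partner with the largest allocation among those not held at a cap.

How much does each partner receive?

Capital contributed total: 622,533.
Unconstrained shares: Ibarra 2,362.82; Orozco 10,227.14; Quinlan 9,661.52; Vance 12,673.87; Okafor 10,374.64.
Held at cap: Orozco ($6,250), Quinlan ($7,350); remaining pool $31,700 reallocated over remaining capital contributed 349,214.
Remaining shares: Ibarra 2,947.56 → $2,950; Vance 15,810.33 → $15,800; Okafor 12,942.10 → $12,950.

Ibarra: $2,950 · Orozco: $6,250 · Quinlan: $7,350 · Vance: $15,800 · Okafor: $12,950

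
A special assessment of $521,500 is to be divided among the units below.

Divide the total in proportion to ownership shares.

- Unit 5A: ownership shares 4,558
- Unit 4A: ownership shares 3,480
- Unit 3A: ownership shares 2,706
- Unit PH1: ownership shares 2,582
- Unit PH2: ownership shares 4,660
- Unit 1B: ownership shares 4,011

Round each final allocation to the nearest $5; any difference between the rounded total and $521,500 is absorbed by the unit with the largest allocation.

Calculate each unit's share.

Unit 5A: $108,060; Unit 4A: $82,505; Unit 3A: $64,155; Unit PH1: $61,215; Unit PH2: $110,475; Unit 1B: $95,090

Combined ownership shares = 21,997.
Unrounded shares: Unit 5A 4,558/21,997 × $521,500 = 108,060.05; Unit 4A 3,480/21,997 × $521,500 = 82,503.07; Unit 3A 2,706/21,997 × $521,500 = 64,153.25; Unit PH1 2,582/21,997 × $521,500 = 61,213.48; Unit PH2 4,660/21,997 × $521,500 = 110,478.25; Unit 1B 4,011/21,997 × $521,500 = 95,091.90.
After rounding ($5): Unit 5A $108,060; Unit 4A $82,505; Unit 3A $64,155; Unit PH1 $61,215; Unit PH2 $110,480; Unit 1B $95,090. Sum = $521,505.
Difference $521,500 − $521,505 = −$5 applied to largest allocation (Unit PH2): Unit PH2 becomes $110,475.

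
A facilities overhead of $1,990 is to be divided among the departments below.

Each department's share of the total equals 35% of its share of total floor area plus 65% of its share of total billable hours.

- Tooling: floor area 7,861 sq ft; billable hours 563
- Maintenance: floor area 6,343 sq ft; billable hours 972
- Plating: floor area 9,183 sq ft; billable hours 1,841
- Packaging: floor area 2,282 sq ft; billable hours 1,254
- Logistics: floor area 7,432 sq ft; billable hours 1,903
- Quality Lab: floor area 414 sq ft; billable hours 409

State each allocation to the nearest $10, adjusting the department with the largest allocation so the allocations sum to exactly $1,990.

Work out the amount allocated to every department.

Tooling: $270 · Maintenance: $310 · Plating: $540 · Packaging: $280 · Logistics: $510 · Quality Lab: $80

Floor area total 33,515; billable hours total 6,942.
Blended shares (35% floor area + 65% billable hours): Tooling 0.1348; Maintenance 0.1573; Plating 0.2683; Packaging 0.1412; Logistics 0.2558; Quality Lab 0.0426.
Proportional shares: Tooling 268.27; Maintenance 312.93; Plating 533.87; Packaging 281.08; Logistics 509.04; Quality Lab 84.81.
Rounded to nearest $10: Tooling $270; Maintenance $310; Plating $530; Packaging $280; Logistics $510; Quality Lab $80. Sum = $1,980.
Difference $1,990 − $1,980 = +$10 applied to largest allocation (Plating): Plating becomes $540.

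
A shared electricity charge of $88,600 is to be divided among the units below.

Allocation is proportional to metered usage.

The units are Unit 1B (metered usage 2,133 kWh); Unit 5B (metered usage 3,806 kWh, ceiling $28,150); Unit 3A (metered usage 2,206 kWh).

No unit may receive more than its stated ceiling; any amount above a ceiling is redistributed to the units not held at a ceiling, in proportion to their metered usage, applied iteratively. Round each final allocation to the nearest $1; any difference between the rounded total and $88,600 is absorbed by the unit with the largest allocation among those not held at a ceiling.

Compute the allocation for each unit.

Total metered usage = 8,145.
Pro-rata shares before constraints: Unit 1B 23,202.43; Unit 5B 41,401.06; Unit 3A 23,996.51.
Cap binds for Unit 5B ($28,150); residual $60,450 reallocated over remaining metered usage 4,339.
Shares after redistribution: Unit 1B 29,716.49 → $29,716; Unit 3A 30,733.51 → $30,734.

Unit 1B: $29,716; Unit 5B: $28,150; Unit 3A: $30,734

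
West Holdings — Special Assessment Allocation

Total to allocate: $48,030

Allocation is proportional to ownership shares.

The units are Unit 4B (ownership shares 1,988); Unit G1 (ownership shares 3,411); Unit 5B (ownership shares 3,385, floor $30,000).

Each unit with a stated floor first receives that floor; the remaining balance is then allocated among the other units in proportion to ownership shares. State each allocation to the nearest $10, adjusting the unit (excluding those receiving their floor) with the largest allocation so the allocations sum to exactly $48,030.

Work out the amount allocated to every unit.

Unit 4B: $6,640 | Unit G1: $11,390 | Unit 5B: $30,000

Guaranteed amounts: Unit 5B $30,000. Balance $18,030.
Balance split over remaining ownership shares 5,399: Unit 4B 6,638.94 → $6,640; Unit G1 11,391.06 → $11,390.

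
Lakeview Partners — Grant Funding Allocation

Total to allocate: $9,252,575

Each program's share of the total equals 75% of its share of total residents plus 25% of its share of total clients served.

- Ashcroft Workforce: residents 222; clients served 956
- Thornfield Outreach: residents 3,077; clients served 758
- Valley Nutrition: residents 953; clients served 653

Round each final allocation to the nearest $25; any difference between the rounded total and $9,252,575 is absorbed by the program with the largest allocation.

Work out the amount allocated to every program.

Residents total 4,252; clients served total 2,367.
Combined weights (75% residents + 25% clients served): Ashcroft Workforce 0.1401; Thornfield Outreach 0.6228; Valley Nutrition 0.2371.
Unrounded shares: Ashcroft Workforce 1,296,560.91; Thornfield Outreach 5,762,538.29; Valley Nutrition 2,193,475.80.
After rounding ($25): Ashcroft Workforce $1,296,550; Thornfield Outreach $5,762,550; Valley Nutrition $2,193,475. Sum = $9,252,575.
Rounded total matches; no reconciliation needed.

Ashcroft Workforce: $1,296,550; Thornfield Outreach: $5,762,550; Valley Nutrition: $2,193,475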